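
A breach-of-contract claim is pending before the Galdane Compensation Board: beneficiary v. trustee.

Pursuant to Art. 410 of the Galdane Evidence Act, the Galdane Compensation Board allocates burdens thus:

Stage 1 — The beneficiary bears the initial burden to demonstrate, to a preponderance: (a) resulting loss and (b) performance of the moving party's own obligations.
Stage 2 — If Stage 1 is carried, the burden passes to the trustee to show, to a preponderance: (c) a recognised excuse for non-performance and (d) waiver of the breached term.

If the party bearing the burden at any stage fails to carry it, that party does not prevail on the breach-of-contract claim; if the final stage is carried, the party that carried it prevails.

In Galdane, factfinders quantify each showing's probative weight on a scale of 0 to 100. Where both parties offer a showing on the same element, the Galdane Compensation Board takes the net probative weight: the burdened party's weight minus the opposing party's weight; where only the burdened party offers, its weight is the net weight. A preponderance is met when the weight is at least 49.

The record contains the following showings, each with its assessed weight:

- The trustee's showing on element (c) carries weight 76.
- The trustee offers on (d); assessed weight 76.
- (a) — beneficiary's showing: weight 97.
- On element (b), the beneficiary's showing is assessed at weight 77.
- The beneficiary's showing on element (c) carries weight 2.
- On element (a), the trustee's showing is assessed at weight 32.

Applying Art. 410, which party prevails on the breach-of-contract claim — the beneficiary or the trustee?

trustee

At Stage 1 the beneficiary must meet a preponderance (weight is at least 49): on (a) the weight is 97 less the opposing 32 gives net 65, ≥ 49, so (a) meets the standard; on (b) the weight is 77, which does reach 49, so (b) meets the standard.
  All elements met. The burden passes to the trustee.
At Stage 2 the trustee must meet a preponderance (weight is at least 49): on (c) the weight is 76 less the opposing 2 gives net 74, ≥ 49, so (c) meets the standard; on (d) the weight is 76, ≥ 49, so (d) meets the standard.
  The trustee carries the last stage.
With every stage satisfied, the trustee prevails.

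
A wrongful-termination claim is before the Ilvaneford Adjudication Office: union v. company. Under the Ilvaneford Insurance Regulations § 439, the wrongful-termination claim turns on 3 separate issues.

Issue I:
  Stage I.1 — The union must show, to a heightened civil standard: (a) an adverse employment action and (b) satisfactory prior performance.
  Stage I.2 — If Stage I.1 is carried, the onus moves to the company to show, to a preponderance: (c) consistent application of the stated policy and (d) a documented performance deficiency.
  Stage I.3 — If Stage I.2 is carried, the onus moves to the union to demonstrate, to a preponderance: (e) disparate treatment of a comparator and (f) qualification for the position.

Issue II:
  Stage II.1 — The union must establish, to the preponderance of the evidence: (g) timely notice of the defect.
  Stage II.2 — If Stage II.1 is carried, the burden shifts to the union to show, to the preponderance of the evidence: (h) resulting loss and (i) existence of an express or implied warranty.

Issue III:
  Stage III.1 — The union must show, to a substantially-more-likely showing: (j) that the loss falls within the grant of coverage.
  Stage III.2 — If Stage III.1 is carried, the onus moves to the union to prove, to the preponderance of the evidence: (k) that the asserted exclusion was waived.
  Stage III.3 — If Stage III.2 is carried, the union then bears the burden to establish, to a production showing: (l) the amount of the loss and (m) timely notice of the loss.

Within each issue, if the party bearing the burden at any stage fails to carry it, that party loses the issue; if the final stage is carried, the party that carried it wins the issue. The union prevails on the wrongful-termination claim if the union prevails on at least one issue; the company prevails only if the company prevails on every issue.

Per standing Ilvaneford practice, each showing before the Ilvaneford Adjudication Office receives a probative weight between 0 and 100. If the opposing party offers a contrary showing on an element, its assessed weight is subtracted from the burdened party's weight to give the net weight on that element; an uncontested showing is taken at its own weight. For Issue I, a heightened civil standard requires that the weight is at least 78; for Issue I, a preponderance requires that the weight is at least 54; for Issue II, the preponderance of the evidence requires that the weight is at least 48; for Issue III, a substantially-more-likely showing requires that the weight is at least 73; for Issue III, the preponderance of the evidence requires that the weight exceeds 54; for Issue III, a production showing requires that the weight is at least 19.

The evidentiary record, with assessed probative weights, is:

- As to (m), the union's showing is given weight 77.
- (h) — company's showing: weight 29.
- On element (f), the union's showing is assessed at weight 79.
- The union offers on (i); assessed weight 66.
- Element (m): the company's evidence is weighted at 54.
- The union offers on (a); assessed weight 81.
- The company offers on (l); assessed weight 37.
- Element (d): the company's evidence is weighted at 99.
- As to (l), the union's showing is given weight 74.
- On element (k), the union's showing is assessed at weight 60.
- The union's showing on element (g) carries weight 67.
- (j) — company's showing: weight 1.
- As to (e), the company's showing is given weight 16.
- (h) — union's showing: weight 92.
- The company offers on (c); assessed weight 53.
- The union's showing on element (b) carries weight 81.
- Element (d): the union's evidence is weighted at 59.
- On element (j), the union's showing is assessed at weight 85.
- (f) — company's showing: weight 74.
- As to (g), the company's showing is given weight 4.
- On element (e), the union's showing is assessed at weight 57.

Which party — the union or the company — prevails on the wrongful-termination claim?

— Issue I —
Stage I.1 (union, a heightened civil standard, weight is at least 78): (a) 81 ≥ 78 — meets; (b) 81 ≥ 78 — meets.
  Stage I.1 carried; the burden shifts to the company.
Stage I.2 (company, a preponderance, weight is at least 54): (c) 53 < 54 — fails; (d) net 99−59=40 < 54 — fails.
  Not every element is met, so the company fails to carry Stage I.2.
So the union prevails on this issue.
— Issue II —
Stage II.1 (union, the preponderance of the evidence, weight is at least 48): (g) net 67−4=63 ≥ 48 — meets.
  Stage II.1 is satisfied; the union continues to bear the burden.
Stage II.2 (union, the preponderance of the evidence, weight is at least 48): (h) net 92−29=63 ≥ 48 — meets; (i) 66 ≥ 48 — meets.
  All elements met at the final stage.
Every stage carried; the union prevails on this issue.
— Issue III —
Stage III.1 — burden on union; standard: a substantially-more-likely showing (weight is at least 73).
    (j): 85 − 1 = 84 ≥ 73 [met]
  Stage III.1 carried; the burden remains with the union.
Stage III.2 — burden on union; standard: the preponderance of the evidence (weight exceeds 54).
    (k): 60 > 54 [met]
  All elements met. The union retains the burden for Stage III.3.
Stage III.3 — burden on union; standard: a production showing (weight is at least 19).
    (l): 74 − 37 = 37 ≥ 19 [met]
    (m): 77 − 54 = 23 ≥ 19 [met]
  Stage III.3 carried; the final stage is satisfied.
All stages carried — the union prevails on this issue.
Per-issue: Issue I → union; Issue II → union; Issue III → union. The union must prevail on at least one issue; overall, the union prevails.

union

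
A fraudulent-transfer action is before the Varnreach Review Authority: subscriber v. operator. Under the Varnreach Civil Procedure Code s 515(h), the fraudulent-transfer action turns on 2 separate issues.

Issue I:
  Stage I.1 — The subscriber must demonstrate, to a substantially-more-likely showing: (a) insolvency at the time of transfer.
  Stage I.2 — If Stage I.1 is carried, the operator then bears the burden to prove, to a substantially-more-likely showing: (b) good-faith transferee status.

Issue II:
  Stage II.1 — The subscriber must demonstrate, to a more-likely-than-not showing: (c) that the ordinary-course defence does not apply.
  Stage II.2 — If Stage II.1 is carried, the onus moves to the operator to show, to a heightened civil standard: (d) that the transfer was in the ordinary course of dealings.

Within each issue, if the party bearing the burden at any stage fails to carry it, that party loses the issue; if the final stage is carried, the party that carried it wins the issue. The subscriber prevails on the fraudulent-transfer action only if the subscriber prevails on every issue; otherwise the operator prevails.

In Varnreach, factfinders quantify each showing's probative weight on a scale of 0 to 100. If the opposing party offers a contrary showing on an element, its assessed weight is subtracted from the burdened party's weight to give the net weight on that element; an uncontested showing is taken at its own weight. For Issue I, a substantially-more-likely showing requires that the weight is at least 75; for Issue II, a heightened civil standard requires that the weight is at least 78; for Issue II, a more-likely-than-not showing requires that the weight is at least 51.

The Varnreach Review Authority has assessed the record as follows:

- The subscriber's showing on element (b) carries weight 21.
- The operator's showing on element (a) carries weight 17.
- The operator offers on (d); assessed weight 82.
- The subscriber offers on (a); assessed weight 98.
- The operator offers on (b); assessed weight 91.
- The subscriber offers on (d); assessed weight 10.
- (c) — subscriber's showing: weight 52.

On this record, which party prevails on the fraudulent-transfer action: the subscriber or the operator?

subscriber

— Issue I —
Stage I.1 (subscriber, a substantially-more-likely showing, weight is at least 75): (a) net 98−17=81 ≥ 75 — meets.
  Stage I.1 carried; the burden shifts to the operator.
Stage I.2 (operator, a substantially-more-likely showing, weight is at least 75): (b) net 91−21=70 < 75 — fails.
  Not every element is met, so the operator fails to carry Stage I.2.
The subscriber prevails on this issue.
— Issue II —
At Stage II.1 the subscriber must meet a more-likely-than-not showing (weight is at least 51): on (c) the weight is 52, which does reach 51, so (c) meets the standard.
  The subscriber carries Stage II.1; the operator now bears the burden.
At Stage II.2 the operator must meet a heightened civil standard (weight is at least 78): on (d) the weight is 82 less the opposing 10 gives net 72, which does not reach 78, so (d) does not meet the standard.
  Stage II.2 not carried; the operator fails its burden.
The analysis ends at Stage II.2; the subscriber prevails on this issue.
Per-issue: Issue I → subscriber; Issue II → subscriber. The subscriber must prevail on every issue; overall, the subscriber prevails.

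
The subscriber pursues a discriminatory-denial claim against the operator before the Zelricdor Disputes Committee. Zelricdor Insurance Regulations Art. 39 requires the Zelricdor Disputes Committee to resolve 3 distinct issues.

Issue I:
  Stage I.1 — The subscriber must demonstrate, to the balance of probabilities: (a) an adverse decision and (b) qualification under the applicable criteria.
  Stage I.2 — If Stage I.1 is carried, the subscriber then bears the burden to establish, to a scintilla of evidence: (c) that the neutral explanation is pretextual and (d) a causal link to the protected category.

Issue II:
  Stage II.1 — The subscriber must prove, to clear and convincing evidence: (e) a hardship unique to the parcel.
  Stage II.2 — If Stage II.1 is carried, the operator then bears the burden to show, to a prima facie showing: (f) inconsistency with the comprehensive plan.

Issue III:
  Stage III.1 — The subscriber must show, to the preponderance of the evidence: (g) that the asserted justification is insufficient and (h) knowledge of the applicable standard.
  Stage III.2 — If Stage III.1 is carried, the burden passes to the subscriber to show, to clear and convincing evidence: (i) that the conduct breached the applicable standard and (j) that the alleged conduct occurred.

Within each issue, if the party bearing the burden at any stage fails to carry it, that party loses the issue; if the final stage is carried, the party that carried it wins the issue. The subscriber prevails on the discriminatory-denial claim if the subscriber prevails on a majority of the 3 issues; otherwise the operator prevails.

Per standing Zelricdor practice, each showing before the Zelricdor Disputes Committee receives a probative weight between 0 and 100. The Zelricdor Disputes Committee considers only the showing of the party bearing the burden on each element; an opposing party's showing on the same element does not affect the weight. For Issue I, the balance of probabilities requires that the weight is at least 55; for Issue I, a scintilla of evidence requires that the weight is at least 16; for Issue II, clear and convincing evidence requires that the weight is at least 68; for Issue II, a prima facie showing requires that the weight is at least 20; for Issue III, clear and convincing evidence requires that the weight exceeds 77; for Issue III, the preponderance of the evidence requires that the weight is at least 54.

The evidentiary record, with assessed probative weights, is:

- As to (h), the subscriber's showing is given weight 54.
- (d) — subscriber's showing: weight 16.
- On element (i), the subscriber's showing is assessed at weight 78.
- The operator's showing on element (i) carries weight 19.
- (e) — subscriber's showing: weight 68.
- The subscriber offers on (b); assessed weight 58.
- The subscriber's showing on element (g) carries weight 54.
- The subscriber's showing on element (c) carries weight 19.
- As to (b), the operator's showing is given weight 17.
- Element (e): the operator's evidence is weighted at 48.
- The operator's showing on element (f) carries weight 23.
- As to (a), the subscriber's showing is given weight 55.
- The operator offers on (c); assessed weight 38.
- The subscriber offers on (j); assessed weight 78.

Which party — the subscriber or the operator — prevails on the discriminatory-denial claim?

subscriber

— Issue I —
Stage I.1 (subscriber, the balance of probabilities, weight is at least 55): (a) 55 ≥ 55 — meets; (b) 58 (operator's 17 disregarded) ≥ 55 — meets.
  Stage I.1 is satisfied; the subscriber continues to bear the burden.
Stage I.2 (subscriber, a scintilla of evidence, weight is at least 16): (c) 19 (operator's 38 disregarded) ≥ 16 — meets; (d) 16 ≥ 16 — meets.
  The subscriber carries the last stage.
All stages carried — the subscriber prevails on this issue.
— Issue II —
At Stage II.1 the subscriber must meet clear and convincing evidence (weight is at least 68): on (e) the weight is 68 (the operator's 48 is given no effect), ≥ 68, so (e) meets the standard.
  Stage II.1 is satisfied; the onus moves to the operator.
At Stage II.2 the operator must meet a prima facie showing (weight is at least 20): on (f) the weight is 23, ≥ 20, so (f) meets the standard.
  The operator carries the last stage.
All stages carried — the operator prevails on this issue.
— Issue III —
At Stage III.1 the subscriber must meet the preponderance of the evidence (weight is at least 54): on (g) the weight is 54, which does reach 54, so (g) meets the standard; on (h) the weight is 54, which does reach 54, so (h) meets the standard.
  All elements met. The subscriber retains the burden for Stage III.2.
At Stage III.2 the subscriber must meet clear and convincing evidence (weight exceeds 77): on (i) the weight is 78 (the operator's 19 is given no effect), > 77, so (i) meets the standard; on (j) the weight is 78, which does exceed 77, so (j) meets the standard.
  All elements met at the final stage.
All stages carried — the subscriber prevails on this issue.
Per-issue: Issue I → subscriber; Issue II → operator; Issue III → subscriber. The subscriber must prevail on a majority of issues; overall, the subscriber prevails.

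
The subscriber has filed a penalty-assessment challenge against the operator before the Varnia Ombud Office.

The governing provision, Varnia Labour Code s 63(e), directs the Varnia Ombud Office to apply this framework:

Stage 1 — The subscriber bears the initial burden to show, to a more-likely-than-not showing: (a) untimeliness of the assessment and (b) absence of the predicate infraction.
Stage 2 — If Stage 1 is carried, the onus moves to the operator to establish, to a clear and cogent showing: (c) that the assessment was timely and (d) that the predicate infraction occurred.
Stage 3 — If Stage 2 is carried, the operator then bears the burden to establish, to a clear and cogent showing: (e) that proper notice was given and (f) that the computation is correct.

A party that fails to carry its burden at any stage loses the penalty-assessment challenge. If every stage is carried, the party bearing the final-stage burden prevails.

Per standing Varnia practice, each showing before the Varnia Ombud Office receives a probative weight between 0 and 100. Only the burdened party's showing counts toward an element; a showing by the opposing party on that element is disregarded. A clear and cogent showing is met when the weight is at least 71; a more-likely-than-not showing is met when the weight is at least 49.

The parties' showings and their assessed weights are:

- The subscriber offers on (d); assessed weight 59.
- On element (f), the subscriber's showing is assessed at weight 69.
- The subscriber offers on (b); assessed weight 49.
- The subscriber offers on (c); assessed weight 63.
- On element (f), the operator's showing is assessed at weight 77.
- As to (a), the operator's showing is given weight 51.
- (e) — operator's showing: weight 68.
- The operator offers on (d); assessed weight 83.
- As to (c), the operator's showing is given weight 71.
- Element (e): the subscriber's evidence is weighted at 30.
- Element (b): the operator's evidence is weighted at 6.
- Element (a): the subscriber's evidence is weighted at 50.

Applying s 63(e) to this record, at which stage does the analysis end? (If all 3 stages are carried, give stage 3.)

stage 3

Stage 1 — burden on subscriber; standard: a more-likely-than-not showing (weight is at least 49).
    (a): 50 (operator's 51 disregarded) ≥ 49 [met]
    (b): 49 (operator's 6 disregarded) ≥ 49 [met]
  The subscriber carries Stage 1; the operator now bears the burden.
Stage 2 — burden on operator; standard: a clear and cogent showing (weight is at least 71).
    (c): 71 (subscriber's 63 disregarded) ≥ 71 [met]
    (d): 83 (subscriber's 59 disregarded) ≥ 71 [met]
  All elements met. The operator retains the burden for Stage 3.
Stage 3 — burden on operator; standard: a clear and cogent showing (weight is at least 71).
    (e): 68 (subscriber's 30 disregarded) < 71 [not met]
    (f): 77 (subscriber's 69 disregarded) ≥ 71 [met]
  Stage 3 not carried; the operator fails its burden.
The analysis ends at Stage 3; the subscriber prevails.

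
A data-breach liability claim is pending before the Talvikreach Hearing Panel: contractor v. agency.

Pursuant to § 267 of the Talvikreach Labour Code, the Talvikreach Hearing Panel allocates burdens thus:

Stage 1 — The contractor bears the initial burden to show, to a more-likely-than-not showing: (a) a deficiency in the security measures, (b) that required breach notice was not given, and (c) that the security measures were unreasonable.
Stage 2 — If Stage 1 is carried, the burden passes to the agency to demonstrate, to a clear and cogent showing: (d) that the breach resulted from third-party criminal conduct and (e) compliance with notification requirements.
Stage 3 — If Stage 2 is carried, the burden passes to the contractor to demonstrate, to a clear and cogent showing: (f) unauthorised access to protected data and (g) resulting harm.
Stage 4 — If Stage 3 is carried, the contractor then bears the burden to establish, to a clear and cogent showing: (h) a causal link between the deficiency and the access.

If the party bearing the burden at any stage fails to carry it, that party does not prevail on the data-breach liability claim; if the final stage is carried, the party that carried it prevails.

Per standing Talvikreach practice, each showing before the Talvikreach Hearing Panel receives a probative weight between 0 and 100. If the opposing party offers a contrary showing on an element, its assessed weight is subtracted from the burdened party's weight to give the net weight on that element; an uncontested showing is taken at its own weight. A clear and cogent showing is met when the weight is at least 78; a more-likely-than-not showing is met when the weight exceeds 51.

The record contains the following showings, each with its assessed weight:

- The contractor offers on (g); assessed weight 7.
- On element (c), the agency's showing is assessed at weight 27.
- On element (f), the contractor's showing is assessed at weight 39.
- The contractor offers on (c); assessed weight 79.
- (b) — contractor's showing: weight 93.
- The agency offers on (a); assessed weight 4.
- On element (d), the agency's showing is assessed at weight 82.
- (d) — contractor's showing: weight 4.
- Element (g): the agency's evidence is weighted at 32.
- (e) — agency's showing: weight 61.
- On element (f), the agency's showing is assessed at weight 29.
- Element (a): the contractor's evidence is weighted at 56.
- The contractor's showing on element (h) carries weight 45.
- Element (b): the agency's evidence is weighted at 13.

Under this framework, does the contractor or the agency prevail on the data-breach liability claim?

At Stage 1 the contractor must meet a more-likely-than-not showing (weight exceeds 51): on (a) the weight is 56 less the opposing 4 gives net 52, > 51, so (a) meets the standard; on (b) the weight is 93 less the opposing 13 gives net 80, > 51, so (b) meets the standard; on (c) the weight is 79 less the opposing 27 gives net 52, which does exceed 51, so (c) meets the standard.
  All elements met. The burden passes to the agency.
At Stage 2 the agency must meet a clear and cogent showing (weight is at least 78): on (d) the weight is 82 less the opposing 4 gives net 78, ≥ 78, so (d) meets the standard; on (e) the weight is 61, which does not reach 78, so (e) does not meet the standard.
  Stage 2 not carried; the agency fails its burden.
The contractor prevails.

contractor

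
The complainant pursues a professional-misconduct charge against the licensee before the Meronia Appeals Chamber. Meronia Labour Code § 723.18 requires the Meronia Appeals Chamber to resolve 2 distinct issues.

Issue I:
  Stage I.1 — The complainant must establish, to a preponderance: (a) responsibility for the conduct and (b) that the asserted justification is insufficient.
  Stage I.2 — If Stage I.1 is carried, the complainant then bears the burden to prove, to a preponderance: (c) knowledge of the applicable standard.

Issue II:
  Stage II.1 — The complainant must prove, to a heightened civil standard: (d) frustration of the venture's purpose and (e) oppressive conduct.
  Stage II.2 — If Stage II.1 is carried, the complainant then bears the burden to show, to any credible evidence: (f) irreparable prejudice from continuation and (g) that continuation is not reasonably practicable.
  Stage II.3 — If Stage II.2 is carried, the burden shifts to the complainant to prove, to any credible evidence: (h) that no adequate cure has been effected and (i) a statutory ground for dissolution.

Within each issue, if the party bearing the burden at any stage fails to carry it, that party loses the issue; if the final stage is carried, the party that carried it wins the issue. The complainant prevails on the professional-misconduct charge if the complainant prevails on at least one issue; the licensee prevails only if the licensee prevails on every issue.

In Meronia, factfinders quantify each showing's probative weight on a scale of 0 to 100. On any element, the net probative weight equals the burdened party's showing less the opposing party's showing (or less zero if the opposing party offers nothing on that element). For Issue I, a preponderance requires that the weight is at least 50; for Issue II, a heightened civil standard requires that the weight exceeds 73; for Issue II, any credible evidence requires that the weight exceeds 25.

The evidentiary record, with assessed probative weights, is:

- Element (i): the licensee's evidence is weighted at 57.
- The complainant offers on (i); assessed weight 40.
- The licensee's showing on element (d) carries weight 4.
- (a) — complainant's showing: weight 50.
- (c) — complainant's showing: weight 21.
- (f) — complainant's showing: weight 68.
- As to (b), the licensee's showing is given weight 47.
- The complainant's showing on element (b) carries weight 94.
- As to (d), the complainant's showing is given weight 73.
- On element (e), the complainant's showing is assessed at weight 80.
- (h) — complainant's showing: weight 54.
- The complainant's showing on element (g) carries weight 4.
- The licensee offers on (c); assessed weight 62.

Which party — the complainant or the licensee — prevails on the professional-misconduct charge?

licensee

— Issue I —
Stage I.1 (complainant, a preponderance, weight is at least 50): (a) 50 ≥ 50 — meets; (b) net 94−47=47 < 50 — fails.
  The complainant does not carry Stage I.1.
The licensee prevails on this issue.
— Issue II —
Stage II.1 (complainant, a heightened civil standard, weight exceeds 73): (d) net 73−4=69 ≤ 73 — fails; (e) 80 > 73 — meets.
  Not every element is met, so the complainant fails to carry Stage II.1.
The licensee prevails on this issue.
Per-issue: Issue I → licensee; Issue II → licensee. The complainant must prevail on at least one issue; overall, the licensee prevails.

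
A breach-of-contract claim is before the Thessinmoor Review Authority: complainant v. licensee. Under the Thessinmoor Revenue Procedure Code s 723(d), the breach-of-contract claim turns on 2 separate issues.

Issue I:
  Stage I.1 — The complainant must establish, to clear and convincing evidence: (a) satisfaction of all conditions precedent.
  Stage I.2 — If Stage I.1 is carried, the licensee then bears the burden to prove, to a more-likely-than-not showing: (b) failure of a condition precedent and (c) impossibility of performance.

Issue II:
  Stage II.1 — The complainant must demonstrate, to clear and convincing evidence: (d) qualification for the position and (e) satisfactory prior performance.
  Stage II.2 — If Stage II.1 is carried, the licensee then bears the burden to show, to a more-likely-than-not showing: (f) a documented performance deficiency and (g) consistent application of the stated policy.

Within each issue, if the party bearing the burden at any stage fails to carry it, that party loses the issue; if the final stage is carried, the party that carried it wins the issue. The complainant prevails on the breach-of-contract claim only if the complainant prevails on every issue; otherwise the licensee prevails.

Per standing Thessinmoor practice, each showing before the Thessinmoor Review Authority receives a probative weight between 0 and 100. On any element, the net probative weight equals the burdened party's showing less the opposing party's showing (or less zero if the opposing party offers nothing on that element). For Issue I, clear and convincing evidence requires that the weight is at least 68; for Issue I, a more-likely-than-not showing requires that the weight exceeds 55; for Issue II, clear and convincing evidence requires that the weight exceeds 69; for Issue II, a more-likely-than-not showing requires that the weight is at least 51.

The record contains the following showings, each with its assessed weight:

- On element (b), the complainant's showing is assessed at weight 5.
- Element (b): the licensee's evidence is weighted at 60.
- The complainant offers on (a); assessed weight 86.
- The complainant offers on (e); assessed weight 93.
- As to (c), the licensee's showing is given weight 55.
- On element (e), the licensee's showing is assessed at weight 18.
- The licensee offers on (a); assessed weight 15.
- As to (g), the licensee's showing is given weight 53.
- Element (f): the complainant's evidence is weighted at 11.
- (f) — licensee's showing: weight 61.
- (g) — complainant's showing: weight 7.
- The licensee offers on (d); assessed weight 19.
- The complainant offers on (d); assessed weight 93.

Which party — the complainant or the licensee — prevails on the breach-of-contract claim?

complainant

— Issue I —
Stage I.1 (complainant, clear and convincing evidence, weight is at least 68): (a) net 86−15=71 ≥ 68 — meets.
  Stage I.1 carried; the burden shifts to the licensee.
Stage I.2 (licensee, a more-likely-than-not showing, weight exceeds 55): (b) net 60−5=55 ≤ 55 — fails; (c) 55 ≤ 55 — fails.
  Stage I.2 not carried; the licensee fails its burden.
The complainant prevails on this issue.
— Issue II —
Stage II.1 — burden on complainant; standard: clear and convincing evidence (weight exceeds 69).
    (d): 93 − 19 = 74 > 69 [met]
    (e): 93 − 18 = 75 > 69 [met]
  Stage II.1 carried; the burden shifts to the licensee.
Stage II.2 — burden on licensee; standard: a more-likely-than-not showing (weight is at least 51).
    (f): 61 − 11 = 50 < 51 [not met]
    (g): 53 − 7 = 46 < 51 [not met]
  Stage II.2 not carried; the licensee fails its burden.
The complainant prevails on this issue.
Per-issue: Issue I → complainant; Issue II → complainant. The complainant must prevail on every issue; overall, the complainant prevails.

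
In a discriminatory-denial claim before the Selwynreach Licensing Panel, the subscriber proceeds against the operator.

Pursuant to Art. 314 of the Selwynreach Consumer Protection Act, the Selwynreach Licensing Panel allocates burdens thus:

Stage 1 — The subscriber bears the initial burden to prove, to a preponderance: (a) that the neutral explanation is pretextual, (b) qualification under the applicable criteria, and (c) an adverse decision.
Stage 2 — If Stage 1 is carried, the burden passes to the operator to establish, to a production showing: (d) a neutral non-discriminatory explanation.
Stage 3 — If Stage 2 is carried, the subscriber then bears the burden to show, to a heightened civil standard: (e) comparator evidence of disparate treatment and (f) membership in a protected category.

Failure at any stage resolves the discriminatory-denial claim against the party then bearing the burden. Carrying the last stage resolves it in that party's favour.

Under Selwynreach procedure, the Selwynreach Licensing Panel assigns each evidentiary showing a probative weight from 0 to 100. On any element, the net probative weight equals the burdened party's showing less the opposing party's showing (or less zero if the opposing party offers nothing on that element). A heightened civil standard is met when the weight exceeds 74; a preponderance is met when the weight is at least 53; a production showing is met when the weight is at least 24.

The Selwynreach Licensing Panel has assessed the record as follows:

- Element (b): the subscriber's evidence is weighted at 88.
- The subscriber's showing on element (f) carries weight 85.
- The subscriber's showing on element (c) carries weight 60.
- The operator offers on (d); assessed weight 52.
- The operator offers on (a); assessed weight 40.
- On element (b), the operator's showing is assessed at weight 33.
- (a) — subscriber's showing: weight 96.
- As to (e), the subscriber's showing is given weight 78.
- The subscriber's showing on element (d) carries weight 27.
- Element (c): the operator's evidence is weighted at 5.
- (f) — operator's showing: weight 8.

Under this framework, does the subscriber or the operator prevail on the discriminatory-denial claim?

Stage 1 — burden on subscriber; standard: a preponderance (weight is at least 53).
    (a): 96 − 40 = 56 ≥ 53 [met]
    (b): 88 − 33 = 55 ≥ 53 [met]
    (c): 60 − 5 = 55 ≥ 53 [met]
  All elements met. The burden passes to the operator.
Stage 2 — burden on operator; standard: a production showing (weight is at least 24).
    (d): 52 − 27 = 25 ≥ 24 [met]
  Stage 2 carried; the burden shifts to the subscriber.
Stage 3 — burden on subscriber; standard: a heightened civil standard (weight exceeds 74).
    (e): 78 > 74 [met]
    (f): 85 − 8 = 77 > 74 [met]
  Stage 3 carried; the final stage is satisfied.
Every stage carried; the subscriber prevails.

subscriber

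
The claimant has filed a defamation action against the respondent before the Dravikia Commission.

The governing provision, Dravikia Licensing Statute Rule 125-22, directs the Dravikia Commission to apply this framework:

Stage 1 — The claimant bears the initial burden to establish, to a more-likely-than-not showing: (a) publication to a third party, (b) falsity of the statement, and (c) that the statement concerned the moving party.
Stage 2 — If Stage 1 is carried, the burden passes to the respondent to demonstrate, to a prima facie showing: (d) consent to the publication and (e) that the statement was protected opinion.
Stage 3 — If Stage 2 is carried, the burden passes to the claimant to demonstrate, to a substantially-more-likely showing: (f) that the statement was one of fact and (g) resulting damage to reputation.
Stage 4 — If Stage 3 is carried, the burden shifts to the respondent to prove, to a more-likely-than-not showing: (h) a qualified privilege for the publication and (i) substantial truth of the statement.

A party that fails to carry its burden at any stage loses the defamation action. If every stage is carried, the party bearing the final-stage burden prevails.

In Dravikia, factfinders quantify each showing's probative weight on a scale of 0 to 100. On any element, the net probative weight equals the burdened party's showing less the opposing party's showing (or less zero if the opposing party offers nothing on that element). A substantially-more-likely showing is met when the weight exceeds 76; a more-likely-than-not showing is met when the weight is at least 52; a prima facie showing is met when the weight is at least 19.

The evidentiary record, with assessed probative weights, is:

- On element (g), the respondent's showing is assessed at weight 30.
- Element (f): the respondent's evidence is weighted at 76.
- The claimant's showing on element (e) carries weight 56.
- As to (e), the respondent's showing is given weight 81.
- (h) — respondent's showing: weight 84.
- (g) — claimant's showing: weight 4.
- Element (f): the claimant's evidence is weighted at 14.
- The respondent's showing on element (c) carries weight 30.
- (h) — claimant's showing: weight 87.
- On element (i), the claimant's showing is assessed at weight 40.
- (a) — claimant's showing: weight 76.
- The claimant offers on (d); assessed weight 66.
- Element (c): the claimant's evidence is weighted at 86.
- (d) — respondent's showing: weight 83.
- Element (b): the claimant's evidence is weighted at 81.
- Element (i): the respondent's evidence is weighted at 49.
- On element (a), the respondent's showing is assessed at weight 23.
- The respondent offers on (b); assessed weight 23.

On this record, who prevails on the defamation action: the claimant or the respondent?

claimant

Stage 1 — burden on claimant; standard: a more-likely-than-not showing (weight is at least 52).
    (a): 76 − 23 = 53 ≥ 52 [met]
    (b): 81 − 23 = 58 ≥ 52 [met]
    (c): 86 − 30 = 56 ≥ 52 [met]
  All elements met. The burden passes to the respondent.
Stage 2 — burden on respondent; standard: a prima facie showing (weight is at least 19).
    (d): 83 − 66 = 17 < 19 [not met]
    (e): 81 − 56 = 25 ≥ 19 [met]
  Not every element is met, so the respondent fails to carry Stage 2.
So the claimant prevails.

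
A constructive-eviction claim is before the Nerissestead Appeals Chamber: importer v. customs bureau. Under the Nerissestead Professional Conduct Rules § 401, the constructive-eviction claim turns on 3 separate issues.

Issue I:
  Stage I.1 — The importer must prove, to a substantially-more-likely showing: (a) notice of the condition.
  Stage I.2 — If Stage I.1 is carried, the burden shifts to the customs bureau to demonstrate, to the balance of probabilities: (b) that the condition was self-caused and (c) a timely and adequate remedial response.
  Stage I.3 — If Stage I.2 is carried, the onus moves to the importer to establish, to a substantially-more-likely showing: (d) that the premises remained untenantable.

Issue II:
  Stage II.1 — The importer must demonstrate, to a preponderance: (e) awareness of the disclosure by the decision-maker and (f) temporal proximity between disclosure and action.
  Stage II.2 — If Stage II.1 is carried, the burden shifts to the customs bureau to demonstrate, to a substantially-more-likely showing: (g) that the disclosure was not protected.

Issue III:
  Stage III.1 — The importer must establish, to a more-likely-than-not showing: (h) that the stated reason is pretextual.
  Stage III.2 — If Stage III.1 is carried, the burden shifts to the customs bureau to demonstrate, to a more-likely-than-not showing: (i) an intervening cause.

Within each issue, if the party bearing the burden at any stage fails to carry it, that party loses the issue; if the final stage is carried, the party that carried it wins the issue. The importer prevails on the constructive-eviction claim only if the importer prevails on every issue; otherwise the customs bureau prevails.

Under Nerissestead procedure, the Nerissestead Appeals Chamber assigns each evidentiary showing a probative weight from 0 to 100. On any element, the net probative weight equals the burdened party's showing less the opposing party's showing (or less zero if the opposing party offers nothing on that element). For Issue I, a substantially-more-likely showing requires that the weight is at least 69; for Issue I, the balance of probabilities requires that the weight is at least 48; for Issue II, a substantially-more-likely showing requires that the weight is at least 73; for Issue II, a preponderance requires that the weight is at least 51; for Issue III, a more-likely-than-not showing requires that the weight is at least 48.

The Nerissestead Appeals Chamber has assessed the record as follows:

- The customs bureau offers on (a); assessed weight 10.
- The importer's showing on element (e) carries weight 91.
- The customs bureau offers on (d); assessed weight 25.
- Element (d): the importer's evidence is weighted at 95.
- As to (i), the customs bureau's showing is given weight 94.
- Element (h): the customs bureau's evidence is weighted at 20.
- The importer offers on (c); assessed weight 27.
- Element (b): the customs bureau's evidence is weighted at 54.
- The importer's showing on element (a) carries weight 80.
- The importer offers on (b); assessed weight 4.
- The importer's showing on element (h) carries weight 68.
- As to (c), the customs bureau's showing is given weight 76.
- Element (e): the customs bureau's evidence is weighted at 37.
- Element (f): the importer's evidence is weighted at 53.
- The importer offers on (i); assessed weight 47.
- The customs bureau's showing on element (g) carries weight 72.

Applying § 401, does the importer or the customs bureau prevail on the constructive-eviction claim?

importer

— Issue I —
Stage I.1 — burden on importer; standard: a substantially-more-likely showing (weight is at least 69).
    (a): 80 − 10 = 70 ≥ 69 [met]
  Stage I.1 carried; the burden shifts to the customs bureau.
Stage I.2 — burden on customs bureau; standard: the balance of probabilities (weight is at least 48).
    (b): 54 − 4 = 50 ≥ 48 [met]
    (c): 76 − 27 = 49 ≥ 48 [met]
  Stage I.2 carried; the burden shifts to the importer.
Stage I.3 — burden on importer; standard: a substantially-more-likely showing (weight is at least 69).
    (d): 95 − 25 = 70 ≥ 69 [met]
  All elements met at the final stage.
All stages carried — the importer prevails on this issue.
— Issue II —
Stage II.1 — burden on importer; standard: a preponderance (weight is at least 51).
    (e): 91 − 37 = 54 ≥ 51 [met]
    (f): 53 ≥ 51 [met]
  Stage II.1 carried; the burden shifts to the customs bureau.
Stage II.2 — burden on customs bureau; standard: a substantially-more-likely showing (weight is at least 73).
    (g): 72 < 73 [not met]
  Stage II.2 not carried; the customs bureau fails its burden.
So the importer prevails on this issue.
— Issue III —
Stage III.1 (importer, a more-likely-than-not showing, weight is at least 48): (h) net 68−20=48 ≥ 48 — meets.
  The importer carries Stage III.1; the customs bureau now bears the burden.
Stage III.2 (customs bureau, a more-likely-than-not showing, weight is at least 48): (i) net 94−47=47 < 48 — fails.
  The customs bureau does not carry Stage III.2.
The importer prevails on this issue.
Per-issue: Issue I → importer; Issue II → importer; Issue III → importer. The importer must prevail on every issue; overall, the importer prevails.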